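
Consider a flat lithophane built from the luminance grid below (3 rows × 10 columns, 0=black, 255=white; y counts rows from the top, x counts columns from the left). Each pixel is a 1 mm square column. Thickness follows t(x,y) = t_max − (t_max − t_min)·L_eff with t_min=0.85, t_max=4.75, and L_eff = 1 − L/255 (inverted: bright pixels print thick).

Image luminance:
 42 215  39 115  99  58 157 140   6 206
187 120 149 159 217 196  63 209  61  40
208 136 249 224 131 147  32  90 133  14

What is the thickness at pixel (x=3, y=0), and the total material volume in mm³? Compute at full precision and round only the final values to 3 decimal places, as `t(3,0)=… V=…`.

t(3,0)=2.609 V=84.260

span = t_max - t_min = 4.75 - 0.85 = 3.900
L(3,0) = 115, L_eff = 1 - 115/255 = 0.549020 (inverted)
t(3,0) = 4.75 - 3.900·0.549020 = 2.609
Σt over all 3·10 pixels = 84.26
V = pitch²·Σt = 1²·84.26 = 84.260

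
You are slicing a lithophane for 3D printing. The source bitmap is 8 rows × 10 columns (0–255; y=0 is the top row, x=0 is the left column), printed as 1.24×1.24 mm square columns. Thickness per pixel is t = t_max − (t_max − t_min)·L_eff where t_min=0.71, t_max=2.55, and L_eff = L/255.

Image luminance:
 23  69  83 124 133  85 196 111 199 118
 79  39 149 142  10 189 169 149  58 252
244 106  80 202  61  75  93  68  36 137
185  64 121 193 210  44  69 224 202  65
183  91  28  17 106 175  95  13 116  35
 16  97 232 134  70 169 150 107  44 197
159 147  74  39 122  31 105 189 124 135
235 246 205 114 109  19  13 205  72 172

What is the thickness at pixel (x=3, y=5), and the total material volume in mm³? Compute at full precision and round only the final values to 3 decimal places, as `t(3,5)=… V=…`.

span = t_max - t_min = 2.55 - 0.71 = 1.840
L(3,5) = 134, L_eff = 134/255 = 0.525490
t(3,5) = 2.55 - 1.840·0.525490 = 1.583
Σt over all 8·10 pixels = 865984/6375 ≈ 135.8406275
V = pitch²·Σt = 1.24²·865984/6375 = 208.869

t(3,5)=1.583 V=208.869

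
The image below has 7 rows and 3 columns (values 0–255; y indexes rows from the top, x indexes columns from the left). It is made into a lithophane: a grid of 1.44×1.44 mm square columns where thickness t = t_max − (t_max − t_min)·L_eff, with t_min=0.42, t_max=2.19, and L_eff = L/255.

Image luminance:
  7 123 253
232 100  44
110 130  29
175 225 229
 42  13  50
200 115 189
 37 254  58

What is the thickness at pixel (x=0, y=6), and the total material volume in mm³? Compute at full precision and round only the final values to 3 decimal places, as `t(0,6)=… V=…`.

t(0,6)=1.933 V=57.727

span = t_max - t_min = 2.19 - 0.42 = 1.770
L(0,6) = 37, L_eff = 37/255 = 0.145098
t(0,6) = 2.19 - 1.770·0.145098 = 1.933
Σt over all 7·3 pixels = 23663/850 ≈ 27.8388235
V = pitch²·Σt = 1.44²·23663/850 = 57.727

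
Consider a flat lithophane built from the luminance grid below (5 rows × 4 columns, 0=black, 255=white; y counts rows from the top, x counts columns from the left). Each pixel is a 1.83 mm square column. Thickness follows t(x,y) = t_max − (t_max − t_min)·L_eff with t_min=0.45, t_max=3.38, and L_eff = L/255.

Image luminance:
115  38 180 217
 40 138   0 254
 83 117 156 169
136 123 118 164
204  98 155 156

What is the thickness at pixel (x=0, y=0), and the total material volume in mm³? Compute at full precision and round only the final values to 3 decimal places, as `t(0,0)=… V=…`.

span = t_max - t_min = 3.38 - 0.45 = 2.930
L(0,0) = 115, L_eff = 115/255 = 0.450980
t(0,0) = 3.38 - 2.930·0.450980 = 2.059
Σt over all 5·4 pixels = 314709/8500 ≈ 37.0245882
V = pitch²·Σt = 1.83²·314709/8500 = 123.992

t(0,0)=2.059 V=123.992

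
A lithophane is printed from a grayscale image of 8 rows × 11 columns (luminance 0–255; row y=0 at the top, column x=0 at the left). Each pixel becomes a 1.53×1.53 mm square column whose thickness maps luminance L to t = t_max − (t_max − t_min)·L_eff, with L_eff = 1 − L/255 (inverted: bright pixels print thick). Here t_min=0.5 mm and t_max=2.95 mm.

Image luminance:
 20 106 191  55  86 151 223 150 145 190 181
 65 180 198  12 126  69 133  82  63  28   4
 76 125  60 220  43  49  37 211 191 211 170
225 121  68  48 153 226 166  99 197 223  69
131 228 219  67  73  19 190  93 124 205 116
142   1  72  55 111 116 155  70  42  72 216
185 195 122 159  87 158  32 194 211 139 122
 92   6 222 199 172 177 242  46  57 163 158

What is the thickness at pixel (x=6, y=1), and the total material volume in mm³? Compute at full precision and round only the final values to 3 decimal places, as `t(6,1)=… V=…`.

t(6,1)=1.778 V=352.672

span = t_max - t_min = 2.95 - 0.5 = 2.450
L(6,1) = 133, L_eff = 1 - 133/255 = 0.478431 (inverted)
t(6,1) = 2.95 - 2.450·0.478431 = 1.778
Σt over all 8·11 pixels = 45197/300 ≈ 150.6566667
V = pitch²·Σt = 1.53²·45197/300 = 352.672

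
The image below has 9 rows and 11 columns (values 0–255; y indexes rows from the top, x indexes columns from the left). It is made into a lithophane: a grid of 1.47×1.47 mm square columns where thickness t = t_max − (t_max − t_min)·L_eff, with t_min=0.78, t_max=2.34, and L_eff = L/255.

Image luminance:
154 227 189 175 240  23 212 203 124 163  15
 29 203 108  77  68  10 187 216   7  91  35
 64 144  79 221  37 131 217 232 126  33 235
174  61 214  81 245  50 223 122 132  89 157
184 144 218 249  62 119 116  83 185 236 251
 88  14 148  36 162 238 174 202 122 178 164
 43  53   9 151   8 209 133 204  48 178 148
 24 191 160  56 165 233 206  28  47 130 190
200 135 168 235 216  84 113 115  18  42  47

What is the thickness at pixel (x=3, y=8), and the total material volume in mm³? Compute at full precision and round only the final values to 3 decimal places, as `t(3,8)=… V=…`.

span = t_max - t_min = 2.34 - 0.78 = 1.560
L(3,8) = 235, L_eff = 235/255 = 0.921569
t(3,8) = 2.34 - 1.560·0.921569 = 0.902
Σt over all 9·11 pixels = 641797/4250 ≈ 151.0110588
V = pitch²·Σt = 1.47²·641797/4250 = 326.320

t(3,8)=0.902 V=326.320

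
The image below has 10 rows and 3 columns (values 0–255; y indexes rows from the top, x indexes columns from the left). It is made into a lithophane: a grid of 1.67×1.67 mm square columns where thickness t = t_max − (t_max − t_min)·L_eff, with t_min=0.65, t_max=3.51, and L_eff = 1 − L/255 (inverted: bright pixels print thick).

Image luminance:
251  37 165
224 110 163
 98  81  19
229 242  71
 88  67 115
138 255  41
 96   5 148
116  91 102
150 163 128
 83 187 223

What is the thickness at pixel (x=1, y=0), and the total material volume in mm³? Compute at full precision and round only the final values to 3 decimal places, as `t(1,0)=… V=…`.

t(1,0)=1.065 V=175.935

span = t_max - t_min = 3.51 - 0.65 = 2.860
L(1,0) = 37, L_eff = 1 - 37/255 = 0.854902 (inverted)
t(1,0) = 3.51 - 2.860·0.854902 = 1.065
Σt over all 10·3 pixels = 804323/12750 ≈ 63.0841569
V = pitch²·Σt = 1.67²·804323/12750 = 175.935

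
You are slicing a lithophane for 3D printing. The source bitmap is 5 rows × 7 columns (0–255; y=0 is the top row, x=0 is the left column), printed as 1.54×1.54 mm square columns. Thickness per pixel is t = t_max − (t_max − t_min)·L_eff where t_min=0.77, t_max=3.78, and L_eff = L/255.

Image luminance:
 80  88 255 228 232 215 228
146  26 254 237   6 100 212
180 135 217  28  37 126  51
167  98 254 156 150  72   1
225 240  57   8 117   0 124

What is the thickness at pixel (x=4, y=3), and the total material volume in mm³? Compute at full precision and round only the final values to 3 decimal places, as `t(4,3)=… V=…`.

t(4,3)=2.009 V=180.790

span = t_max - t_min = 3.78 - 0.77 = 3.010
L(4,3) = 150, L_eff = 150/255 = 0.588235
t(4,3) = 3.78 - 3.010·0.588235 = 2.009
Σt over all 5·7 pixels = 19439/255 ≈ 76.2313725
V = pitch²·Σt = 1.54²·19439/255 = 180.790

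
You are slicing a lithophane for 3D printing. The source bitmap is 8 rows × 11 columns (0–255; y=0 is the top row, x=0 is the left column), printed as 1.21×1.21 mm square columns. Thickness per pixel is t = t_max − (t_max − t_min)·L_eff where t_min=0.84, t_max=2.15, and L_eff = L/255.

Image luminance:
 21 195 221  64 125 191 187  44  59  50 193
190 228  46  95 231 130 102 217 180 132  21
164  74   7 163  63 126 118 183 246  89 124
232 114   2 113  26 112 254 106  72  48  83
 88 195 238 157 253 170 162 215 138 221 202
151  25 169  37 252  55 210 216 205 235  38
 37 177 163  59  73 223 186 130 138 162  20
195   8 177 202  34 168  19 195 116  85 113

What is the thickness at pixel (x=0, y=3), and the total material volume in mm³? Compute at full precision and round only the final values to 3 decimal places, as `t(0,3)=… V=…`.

span = t_max - t_min = 2.15 - 0.84 = 1.310
L(0,3) = 232, L_eff = 232/255 = 0.909804
t(0,3) = 2.15 - 1.310·0.909804 = 0.958
Σt over all 8·11 pixels = 3284957/25500 ≈ 128.8218431
V = pitch²·Σt = 1.21²·3284957/25500 = 188.608

t(0,3)=0.958 V=188.608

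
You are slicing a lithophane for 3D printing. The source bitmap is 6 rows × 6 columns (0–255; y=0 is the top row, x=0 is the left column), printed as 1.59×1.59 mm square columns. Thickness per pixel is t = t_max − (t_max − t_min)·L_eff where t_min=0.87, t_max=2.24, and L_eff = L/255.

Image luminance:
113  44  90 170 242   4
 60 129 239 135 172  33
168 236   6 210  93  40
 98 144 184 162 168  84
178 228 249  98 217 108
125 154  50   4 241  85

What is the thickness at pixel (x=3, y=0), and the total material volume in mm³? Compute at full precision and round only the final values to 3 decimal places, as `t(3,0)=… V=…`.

t(3,0)=1.327 V=139.200

span = t_max - t_min = 2.24 - 0.87 = 1.370
L(3,0) = 170, L_eff = 170/255 = 0.666667
t(3,0) = 2.24 - 1.370·0.666667 = 1.327
Σt over all 6·6 pixels = 468021/8500 ≈ 55.0612941
V = pitch²·Σt = 1.59²·468021/8500 = 139.200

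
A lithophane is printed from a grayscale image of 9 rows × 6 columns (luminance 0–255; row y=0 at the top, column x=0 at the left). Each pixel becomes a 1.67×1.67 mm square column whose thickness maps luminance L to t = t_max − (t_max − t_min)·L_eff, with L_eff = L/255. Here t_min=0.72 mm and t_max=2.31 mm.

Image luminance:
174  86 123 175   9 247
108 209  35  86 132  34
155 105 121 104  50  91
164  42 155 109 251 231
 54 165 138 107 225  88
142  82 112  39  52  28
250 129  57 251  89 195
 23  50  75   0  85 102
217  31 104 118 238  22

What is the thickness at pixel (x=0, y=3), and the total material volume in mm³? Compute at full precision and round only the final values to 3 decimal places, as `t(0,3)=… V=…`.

span = t_max - t_min = 2.31 - 0.72 = 1.590
L(0,3) = 164, L_eff = 164/255 = 0.643137
t(0,3) = 2.31 - 1.590·0.643137 = 1.287
Σt over all 9·6 pixels = 364149/4250 ≈ 85.6821176
V = pitch²·Σt = 1.67²·364149/4250 = 238.959

t(0,3)=1.287 V=238.959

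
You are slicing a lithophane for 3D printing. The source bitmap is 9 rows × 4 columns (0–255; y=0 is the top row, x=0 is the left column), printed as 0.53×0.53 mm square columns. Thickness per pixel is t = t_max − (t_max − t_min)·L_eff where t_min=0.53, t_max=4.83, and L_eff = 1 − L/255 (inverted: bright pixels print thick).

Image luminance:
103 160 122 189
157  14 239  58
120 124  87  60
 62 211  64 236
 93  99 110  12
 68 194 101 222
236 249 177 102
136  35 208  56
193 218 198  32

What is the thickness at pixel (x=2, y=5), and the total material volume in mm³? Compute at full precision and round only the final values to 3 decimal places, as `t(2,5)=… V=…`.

t(2,5)=2.233 V=27.835

span = t_max - t_min = 4.83 - 0.53 = 4.300
L(2,5) = 101, L_eff = 1 - 101/255 = 0.603922 (inverted)
t(2,5) = 4.83 - 4.300·0.603922 = 2.233
Σt over all 9·4 pixels = 252689/2550 ≈ 99.0937255
V = pitch²·Σt = 0.53²·252689/2550 = 27.835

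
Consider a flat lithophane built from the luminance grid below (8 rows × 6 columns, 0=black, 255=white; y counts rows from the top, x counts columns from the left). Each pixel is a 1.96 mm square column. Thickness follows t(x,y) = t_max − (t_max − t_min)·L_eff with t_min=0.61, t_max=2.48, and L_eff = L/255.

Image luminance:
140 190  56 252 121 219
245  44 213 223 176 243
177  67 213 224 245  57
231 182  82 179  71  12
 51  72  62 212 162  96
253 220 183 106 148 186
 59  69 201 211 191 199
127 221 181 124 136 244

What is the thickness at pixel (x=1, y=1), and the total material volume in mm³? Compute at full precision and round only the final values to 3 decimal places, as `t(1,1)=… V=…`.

t(1,1)=2.157 V=243.875

span = t_max - t_min = 2.48 - 0.61 = 1.870
L(1,1) = 44, L_eff = 44/255 = 0.172549
t(1,1) = 2.48 - 1.870·0.172549 = 2.157
Σt over all 8·6 pixels = 23806/375 ≈ 63.4826667
V = pitch²·Σt = 1.96²·23806/375 = 243.875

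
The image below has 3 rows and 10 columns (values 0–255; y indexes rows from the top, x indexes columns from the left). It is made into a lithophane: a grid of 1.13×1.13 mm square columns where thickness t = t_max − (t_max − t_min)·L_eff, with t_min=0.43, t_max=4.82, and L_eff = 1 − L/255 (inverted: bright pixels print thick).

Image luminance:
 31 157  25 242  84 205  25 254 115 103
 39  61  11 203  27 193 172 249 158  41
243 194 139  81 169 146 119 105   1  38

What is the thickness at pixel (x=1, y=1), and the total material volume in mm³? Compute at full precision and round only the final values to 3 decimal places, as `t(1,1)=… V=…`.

t(1,1)=1.480 V=96.269

span = t_max - t_min = 4.82 - 0.43 = 4.390
L(1,1) = 61, L_eff = 1 - 61/255 = 0.760784 (inverted)
t(1,1) = 4.82 - 4.390·0.760784 = 1.480
Σt over all 3·10 pixels = 32042/425 ≈ 75.3929412
V = pitch²·Σt = 1.13²·32042/425 = 96.269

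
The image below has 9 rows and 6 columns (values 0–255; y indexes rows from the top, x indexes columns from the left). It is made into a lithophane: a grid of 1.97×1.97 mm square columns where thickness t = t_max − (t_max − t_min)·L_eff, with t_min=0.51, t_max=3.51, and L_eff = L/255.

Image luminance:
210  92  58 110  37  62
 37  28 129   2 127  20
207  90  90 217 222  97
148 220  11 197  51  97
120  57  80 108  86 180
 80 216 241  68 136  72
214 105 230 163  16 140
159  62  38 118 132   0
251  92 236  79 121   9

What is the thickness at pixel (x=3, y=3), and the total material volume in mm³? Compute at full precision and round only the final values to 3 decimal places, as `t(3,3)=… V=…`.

span = t_max - t_min = 3.51 - 0.51 = 3.000
L(3,3) = 197, L_eff = 197/255 = 0.772549
t(3,3) = 3.51 - 3.000·0.772549 = 1.192
Σt over all 9·6 pixels = 99429/850 ≈ 116.9752941
V = pitch²·Σt = 1.97²·99429/850 = 453.969

t(3,3)=1.192 V=453.969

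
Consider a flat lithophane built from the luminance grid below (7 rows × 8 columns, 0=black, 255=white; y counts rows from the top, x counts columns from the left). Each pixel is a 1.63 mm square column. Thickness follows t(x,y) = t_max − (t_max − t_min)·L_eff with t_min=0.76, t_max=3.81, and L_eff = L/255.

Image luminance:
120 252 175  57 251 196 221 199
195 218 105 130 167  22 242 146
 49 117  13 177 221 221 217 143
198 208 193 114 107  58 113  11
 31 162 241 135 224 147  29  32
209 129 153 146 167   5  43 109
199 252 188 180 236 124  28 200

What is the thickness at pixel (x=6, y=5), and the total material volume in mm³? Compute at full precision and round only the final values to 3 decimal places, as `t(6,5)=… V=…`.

span = t_max - t_min = 3.81 - 0.76 = 3.050
L(6,5) = 43, L_eff = 43/255 = 0.168627
t(6,5) = 3.81 - 3.050·0.168627 = 3.296
Σt over all 7·8 pixels = 586411/5100 ≈ 114.9825490
V = pitch²·Σt = 1.63²·586411/5100 = 305.497

t(6,5)=3.296 V=305.497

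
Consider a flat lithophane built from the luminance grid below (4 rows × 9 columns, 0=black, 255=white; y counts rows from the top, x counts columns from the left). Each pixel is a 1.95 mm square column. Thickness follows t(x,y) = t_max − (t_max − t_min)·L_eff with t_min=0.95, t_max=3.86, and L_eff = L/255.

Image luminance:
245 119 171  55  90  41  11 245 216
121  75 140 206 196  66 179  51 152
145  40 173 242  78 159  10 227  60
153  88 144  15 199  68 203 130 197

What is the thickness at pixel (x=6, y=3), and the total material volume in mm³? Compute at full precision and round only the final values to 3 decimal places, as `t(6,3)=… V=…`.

t(6,3)=1.543 V=324.013

span = t_max - t_min = 3.86 - 0.95 = 2.910
L(6,3) = 203, L_eff = 203/255 = 0.796078
t(6,3) = 3.86 - 2.910·0.796078 = 1.543
Σt over all 4·9 pixels = 72429/850 ≈ 85.2105882
V = pitch²·Σt = 1.95²·72429/850 = 324.013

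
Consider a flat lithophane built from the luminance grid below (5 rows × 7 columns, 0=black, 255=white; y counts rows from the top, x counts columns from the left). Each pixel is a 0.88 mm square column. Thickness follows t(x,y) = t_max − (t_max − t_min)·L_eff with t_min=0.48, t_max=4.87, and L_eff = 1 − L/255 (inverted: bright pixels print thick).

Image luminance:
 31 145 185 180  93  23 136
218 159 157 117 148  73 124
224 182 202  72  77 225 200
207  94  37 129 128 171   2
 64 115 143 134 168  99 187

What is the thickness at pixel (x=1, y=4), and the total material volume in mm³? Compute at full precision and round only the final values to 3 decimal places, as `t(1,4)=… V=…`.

span = t_max - t_min = 4.87 - 0.48 = 4.390
L(1,4) = 115, L_eff = 1 - 115/255 = 0.549020 (inverted)
t(1,4) = 4.87 - 4.390·0.549020 = 2.460
Σt over all 5·7 pixels = 2469311/25500 ≈ 96.8357255
V = pitch²·Σt = 0.88²·2469311/25500 = 74.990

t(1,4)=2.460 V=74.990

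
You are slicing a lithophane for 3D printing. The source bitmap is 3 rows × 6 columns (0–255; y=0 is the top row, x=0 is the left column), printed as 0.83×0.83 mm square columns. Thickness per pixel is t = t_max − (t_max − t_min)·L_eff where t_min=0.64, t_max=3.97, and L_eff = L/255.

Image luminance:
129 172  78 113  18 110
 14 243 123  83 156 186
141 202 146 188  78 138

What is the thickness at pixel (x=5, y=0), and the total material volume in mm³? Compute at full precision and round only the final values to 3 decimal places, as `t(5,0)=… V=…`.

t(5,0)=2.534 V=28.376

span = t_max - t_min = 3.97 - 0.64 = 3.330
L(5,0) = 110, L_eff = 110/255 = 0.431373
t(5,0) = 3.97 - 3.330·0.431373 = 2.534
Σt over all 3·6 pixels = 87528/2125 ≈ 41.1896471
V = pitch²·Σt = 0.83²·87528/2125 = 28.376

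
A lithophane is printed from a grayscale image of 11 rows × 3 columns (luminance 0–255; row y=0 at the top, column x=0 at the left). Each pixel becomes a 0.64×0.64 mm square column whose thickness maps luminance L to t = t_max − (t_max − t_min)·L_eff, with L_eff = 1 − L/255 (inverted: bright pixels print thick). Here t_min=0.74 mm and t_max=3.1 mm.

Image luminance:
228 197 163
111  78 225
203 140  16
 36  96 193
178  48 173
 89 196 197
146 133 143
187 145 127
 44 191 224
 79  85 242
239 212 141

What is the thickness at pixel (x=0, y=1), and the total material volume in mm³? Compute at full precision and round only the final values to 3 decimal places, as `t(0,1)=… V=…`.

t(0,1)=1.767 V=28.596

span = t_max - t_min = 3.1 - 0.74 = 2.360
L(0,1) = 111, L_eff = 1 - 111/255 = 0.564706 (inverted)
t(0,1) = 3.1 - 2.360·0.564706 = 1.767
Σt over all 11·3 pixels = 59343/850 ≈ 69.8152941
V = pitch²·Σt = 0.64²·59343/850 = 28.596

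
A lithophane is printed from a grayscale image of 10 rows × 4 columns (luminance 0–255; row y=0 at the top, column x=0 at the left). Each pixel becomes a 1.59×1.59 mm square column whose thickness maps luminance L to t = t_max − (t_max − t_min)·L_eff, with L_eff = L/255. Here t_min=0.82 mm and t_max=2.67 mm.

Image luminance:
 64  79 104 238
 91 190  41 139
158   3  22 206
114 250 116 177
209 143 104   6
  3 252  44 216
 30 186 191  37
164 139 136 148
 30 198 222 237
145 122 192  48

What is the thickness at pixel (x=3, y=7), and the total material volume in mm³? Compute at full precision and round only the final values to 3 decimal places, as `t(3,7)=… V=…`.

span = t_max - t_min = 2.67 - 0.82 = 1.850
L(3,7) = 148, L_eff = 148/255 = 0.580392
t(3,7) = 2.67 - 1.850·0.580392 = 1.596
Σt over all 10·4 pixels = 176251/2550 ≈ 69.1180392
V = pitch²·Σt = 1.59²·176251/2550 = 174.737

t(3,7)=1.596 V=174.737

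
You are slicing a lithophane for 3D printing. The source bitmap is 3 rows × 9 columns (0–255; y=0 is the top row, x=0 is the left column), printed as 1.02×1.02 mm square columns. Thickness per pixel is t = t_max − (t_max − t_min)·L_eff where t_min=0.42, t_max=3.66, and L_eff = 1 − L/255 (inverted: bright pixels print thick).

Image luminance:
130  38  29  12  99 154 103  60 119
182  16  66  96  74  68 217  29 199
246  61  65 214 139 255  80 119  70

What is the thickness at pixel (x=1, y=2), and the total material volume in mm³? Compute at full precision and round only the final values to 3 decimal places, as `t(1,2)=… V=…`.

t(1,2)=1.195 V=50.663

span = t_max - t_min = 3.66 - 0.42 = 3.240
L(1,2) = 61, L_eff = 1 - 61/255 = 0.760784 (inverted)
t(1,2) = 3.66 - 3.240·0.760784 = 1.195
Σt over all 3·9 pixels = 41391/850 ≈ 48.6952941
V = pitch²·Σt = 1.02²·41391/850 = 50.663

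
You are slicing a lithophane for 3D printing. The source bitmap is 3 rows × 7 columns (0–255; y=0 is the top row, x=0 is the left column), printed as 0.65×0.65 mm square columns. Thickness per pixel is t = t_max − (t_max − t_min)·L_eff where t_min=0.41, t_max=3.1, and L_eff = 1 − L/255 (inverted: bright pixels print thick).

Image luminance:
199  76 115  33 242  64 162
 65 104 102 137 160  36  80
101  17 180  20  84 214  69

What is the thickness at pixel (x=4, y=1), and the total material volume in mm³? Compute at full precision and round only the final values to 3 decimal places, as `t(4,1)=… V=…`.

span = t_max - t_min = 3.1 - 0.41 = 2.690
L(4,1) = 160, L_eff = 1 - 160/255 = 0.372549 (inverted)
t(4,1) = 3.1 - 2.690·0.372549 = 2.098
Σt over all 3·7 pixels = 165499/5100 ≈ 32.4507843
V = pitch²·Σt = 0.65²·165499/5100 = 13.710

t(4,1)=2.098 V=13.710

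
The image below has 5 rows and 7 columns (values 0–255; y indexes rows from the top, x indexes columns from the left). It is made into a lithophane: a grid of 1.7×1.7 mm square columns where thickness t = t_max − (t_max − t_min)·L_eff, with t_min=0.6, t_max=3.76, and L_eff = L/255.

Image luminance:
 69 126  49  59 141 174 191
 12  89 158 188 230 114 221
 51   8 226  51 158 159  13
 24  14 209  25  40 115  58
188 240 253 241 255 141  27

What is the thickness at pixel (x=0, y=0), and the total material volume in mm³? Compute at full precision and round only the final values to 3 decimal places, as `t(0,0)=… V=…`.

t(0,0)=2.905 V=225.718

span = t_max - t_min = 3.76 - 0.6 = 3.160
L(0,0) = 69, L_eff = 69/255 = 0.270588
t(0,0) = 3.76 - 3.160·0.270588 = 2.905
Σt over all 5·7 pixels = 165969/2125 ≈ 78.1030588
V = pitch²·Σt = 1.7²·165969/2125 = 225.718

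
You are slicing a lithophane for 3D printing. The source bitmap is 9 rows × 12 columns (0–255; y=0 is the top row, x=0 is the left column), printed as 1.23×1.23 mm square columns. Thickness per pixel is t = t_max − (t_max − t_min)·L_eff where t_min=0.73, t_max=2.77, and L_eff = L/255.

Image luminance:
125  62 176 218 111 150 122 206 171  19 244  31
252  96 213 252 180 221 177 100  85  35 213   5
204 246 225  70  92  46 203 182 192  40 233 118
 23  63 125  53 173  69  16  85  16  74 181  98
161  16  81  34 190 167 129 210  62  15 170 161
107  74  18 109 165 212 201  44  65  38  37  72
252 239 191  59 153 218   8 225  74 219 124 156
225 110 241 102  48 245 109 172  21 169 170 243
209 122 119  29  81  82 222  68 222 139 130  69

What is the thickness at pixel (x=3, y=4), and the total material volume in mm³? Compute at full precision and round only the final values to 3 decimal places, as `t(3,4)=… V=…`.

span = t_max - t_min = 2.77 - 0.73 = 2.040
L(3,4) = 34, L_eff = 34/255 = 0.133333
t(3,4) = 2.77 - 2.040·0.133333 = 2.498
Σt over all 9·12 pixels = 186.408
V = pitch²·Σt = 1.23²·186.408 = 282.017

t(3,4)=2.498 V=282.017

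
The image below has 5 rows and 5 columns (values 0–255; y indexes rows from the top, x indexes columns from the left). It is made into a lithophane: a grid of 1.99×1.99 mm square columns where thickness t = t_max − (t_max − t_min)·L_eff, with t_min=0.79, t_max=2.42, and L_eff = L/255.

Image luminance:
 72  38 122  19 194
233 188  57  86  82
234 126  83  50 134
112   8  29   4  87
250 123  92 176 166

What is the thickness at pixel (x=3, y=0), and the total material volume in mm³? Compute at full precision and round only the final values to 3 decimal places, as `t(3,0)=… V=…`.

t(3,0)=2.299 V=169.594

span = t_max - t_min = 2.42 - 0.79 = 1.630
L(3,0) = 19, L_eff = 19/255 = 0.074510
t(3,0) = 2.42 - 1.630·0.074510 = 2.299
Σt over all 5·5 pixels = 218411/5100 ≈ 42.8256863
V = pitch²·Σt = 1.99²·218411/5100 = 169.594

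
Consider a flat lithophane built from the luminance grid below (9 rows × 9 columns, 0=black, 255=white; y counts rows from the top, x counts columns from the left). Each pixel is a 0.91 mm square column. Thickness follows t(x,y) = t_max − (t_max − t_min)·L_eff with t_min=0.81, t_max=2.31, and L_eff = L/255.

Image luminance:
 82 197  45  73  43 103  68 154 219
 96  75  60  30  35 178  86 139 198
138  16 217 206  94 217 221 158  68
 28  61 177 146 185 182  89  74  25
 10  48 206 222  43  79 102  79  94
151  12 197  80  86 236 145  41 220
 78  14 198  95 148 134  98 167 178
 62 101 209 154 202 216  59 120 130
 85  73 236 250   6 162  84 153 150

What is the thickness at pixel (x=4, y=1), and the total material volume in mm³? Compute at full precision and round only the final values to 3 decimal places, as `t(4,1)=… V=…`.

span = t_max - t_min = 2.31 - 0.81 = 1.500
L(4,1) = 35, L_eff = 35/255 = 0.137255
t(4,1) = 2.31 - 1.500·0.137255 = 2.104
Σt over all 9·9 pixels = 220127/1700 ≈ 129.4864706
V = pitch²·Σt = 0.91²·220127/1700 = 107.228

t(4,1)=2.104 V=107.228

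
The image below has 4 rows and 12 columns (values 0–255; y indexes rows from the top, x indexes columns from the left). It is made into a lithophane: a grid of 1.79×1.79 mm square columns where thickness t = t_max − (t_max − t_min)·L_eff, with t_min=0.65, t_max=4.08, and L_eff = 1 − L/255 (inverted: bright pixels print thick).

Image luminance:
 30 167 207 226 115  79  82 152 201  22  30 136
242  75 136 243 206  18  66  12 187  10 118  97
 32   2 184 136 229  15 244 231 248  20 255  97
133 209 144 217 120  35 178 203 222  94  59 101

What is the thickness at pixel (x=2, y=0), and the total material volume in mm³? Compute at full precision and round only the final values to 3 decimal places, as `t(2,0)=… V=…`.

t(2,0)=3.434 V=369.979

span = t_max - t_min = 4.08 - 0.65 = 3.430
L(2,0) = 207, L_eff = 1 - 207/255 = 0.188235 (inverted)
t(2,0) = 4.08 - 3.430·0.188235 = 3.434
Σt over all 4·12 pixels = 588899/5100 ≈ 115.4703922
V = pitch²·Σt = 1.79²·588899/5100 = 369.979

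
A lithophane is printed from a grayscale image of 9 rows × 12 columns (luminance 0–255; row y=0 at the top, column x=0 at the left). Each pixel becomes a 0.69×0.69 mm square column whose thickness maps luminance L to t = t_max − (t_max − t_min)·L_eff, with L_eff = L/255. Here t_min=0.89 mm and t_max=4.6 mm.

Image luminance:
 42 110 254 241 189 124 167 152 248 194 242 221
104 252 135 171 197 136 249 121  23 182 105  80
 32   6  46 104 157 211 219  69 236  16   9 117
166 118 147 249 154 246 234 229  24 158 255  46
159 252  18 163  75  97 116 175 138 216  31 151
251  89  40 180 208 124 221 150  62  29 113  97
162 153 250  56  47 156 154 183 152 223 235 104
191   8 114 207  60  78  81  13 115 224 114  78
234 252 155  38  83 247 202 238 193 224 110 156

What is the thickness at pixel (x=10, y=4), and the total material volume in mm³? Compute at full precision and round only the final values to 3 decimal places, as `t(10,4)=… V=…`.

span = t_max - t_min = 4.6 - 0.89 = 3.710
L(10,4) = 31, L_eff = 31/255 = 0.121569
t(10,4) = 4.6 - 3.710·0.121569 = 4.149
Σt over all 9·12 pixels = 1717232/6375 ≈ 269.3697255
V = pitch²·Σt = 0.69²·1717232/6375 = 128.247

t(10,4)=4.149 V=128.247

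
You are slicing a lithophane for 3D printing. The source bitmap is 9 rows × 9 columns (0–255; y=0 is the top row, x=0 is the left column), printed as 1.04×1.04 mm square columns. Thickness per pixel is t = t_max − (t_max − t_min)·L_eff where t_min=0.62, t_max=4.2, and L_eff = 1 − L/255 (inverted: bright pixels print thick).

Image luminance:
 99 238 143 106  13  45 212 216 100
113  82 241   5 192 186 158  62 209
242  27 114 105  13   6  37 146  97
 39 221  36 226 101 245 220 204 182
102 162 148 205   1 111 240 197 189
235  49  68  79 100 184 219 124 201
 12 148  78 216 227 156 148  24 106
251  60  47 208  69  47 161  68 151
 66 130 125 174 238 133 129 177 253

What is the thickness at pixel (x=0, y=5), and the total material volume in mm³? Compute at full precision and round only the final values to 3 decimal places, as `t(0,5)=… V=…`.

t(0,5)=3.919 V=219.787

span = t_max - t_min = 4.2 - 0.62 = 3.580
L(0,5) = 235, L_eff = 1 - 235/255 = 0.078431 (inverted)
t(0,5) = 4.2 - 3.580·0.078431 = 3.919
Σt over all 9·9 pixels = 76202/375 ≈ 203.2053333
V = pitch²·Σt = 1.04²·76202/375 = 219.787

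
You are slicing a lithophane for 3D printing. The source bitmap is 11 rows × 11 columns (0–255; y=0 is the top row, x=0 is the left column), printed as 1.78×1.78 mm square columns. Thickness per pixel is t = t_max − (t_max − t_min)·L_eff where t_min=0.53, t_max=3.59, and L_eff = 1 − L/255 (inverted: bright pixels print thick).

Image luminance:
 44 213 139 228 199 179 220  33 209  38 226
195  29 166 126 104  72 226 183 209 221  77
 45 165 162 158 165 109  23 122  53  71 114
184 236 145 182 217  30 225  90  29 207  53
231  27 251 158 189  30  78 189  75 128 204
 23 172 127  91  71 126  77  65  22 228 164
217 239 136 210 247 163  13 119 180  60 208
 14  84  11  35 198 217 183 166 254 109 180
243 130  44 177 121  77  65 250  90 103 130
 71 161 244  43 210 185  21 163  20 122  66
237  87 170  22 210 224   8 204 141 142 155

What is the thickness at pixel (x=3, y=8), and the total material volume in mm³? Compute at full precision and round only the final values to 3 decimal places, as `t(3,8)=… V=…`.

t(3,8)=2.654 V=827.719

span = t_max - t_min = 3.59 - 0.53 = 3.060
L(3,8) = 177, L_eff = 1 - 177/255 = 0.305882 (inverted)
t(3,8) = 3.59 - 3.060·0.305882 = 2.654
Σt over all 11·11 pixels = 261.242
V = pitch²·Σt = 1.78²·261.242 = 827.719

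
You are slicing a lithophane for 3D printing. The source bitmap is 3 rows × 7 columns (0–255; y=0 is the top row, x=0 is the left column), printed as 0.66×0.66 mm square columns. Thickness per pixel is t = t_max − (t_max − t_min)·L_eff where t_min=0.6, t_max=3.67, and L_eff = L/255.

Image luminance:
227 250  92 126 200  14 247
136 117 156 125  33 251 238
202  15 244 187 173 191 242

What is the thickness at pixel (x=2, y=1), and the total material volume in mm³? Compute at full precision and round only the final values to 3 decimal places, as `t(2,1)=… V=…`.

t(2,1)=1.792 V=15.395

span = t_max - t_min = 3.67 - 0.6 = 3.070
L(2,1) = 156, L_eff = 156/255 = 0.611765
t(2,1) = 3.67 - 3.070·0.611765 = 1.792
Σt over all 3·7 pixels = 901223/25500 ≈ 35.3420784
V = pitch²·Σt = 0.66²·901223/25500 = 15.395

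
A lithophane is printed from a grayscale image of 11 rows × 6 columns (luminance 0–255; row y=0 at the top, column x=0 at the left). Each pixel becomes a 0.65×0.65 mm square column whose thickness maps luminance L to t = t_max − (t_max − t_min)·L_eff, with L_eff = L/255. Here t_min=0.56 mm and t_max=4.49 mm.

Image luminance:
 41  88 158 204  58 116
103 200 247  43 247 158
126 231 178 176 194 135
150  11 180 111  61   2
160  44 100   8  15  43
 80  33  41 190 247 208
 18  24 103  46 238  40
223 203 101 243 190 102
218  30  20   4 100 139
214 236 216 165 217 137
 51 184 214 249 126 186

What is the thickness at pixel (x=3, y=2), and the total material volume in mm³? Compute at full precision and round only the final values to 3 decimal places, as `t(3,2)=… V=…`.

span = t_max - t_min = 4.49 - 0.56 = 3.930
L(3,2) = 176, L_eff = 176/255 = 0.690196
t(3,2) = 4.49 - 3.930·0.690196 = 1.778
Σt over all 11·6 pixels = 694573/4250 ≈ 163.4289412
V = pitch²·Σt = 0.65²·694573/4250 = 69.049

t(3,2)=1.778 V=69.049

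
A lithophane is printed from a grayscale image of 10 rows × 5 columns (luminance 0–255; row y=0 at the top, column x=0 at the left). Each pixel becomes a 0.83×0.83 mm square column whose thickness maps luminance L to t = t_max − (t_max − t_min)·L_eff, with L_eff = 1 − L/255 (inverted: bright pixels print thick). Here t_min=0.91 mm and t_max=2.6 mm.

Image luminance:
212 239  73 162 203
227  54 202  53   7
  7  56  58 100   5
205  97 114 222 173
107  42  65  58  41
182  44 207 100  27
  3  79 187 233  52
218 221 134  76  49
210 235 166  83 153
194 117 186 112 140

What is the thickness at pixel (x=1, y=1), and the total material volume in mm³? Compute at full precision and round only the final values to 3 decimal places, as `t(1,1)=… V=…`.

span = t_max - t_min = 2.6 - 0.91 = 1.690
L(1,1) = 54, L_eff = 1 - 54/255 = 0.788235 (inverted)
t(1,1) = 2.6 - 1.690·0.788235 = 1.268
Σt over all 10·5 pixels = 110318/1275 ≈ 86.5239216
V = pitch²·Σt = 0.83²·110318/1275 = 59.606

t(1,1)=1.268 V=59.606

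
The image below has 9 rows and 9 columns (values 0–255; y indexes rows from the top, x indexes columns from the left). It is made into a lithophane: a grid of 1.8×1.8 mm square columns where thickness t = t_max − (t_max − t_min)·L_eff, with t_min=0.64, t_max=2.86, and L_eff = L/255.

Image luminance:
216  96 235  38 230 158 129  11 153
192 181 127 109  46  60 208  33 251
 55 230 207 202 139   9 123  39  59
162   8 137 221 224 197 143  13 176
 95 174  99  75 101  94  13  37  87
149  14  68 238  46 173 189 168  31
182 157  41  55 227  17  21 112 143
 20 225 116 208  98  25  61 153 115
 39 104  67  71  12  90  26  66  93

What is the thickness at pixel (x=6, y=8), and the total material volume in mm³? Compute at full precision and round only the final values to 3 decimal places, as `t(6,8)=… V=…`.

t(6,8)=2.634 V=490.735

span = t_max - t_min = 2.86 - 0.64 = 2.220
L(6,8) = 26, L_eff = 26/255 = 0.101961
t(6,8) = 2.86 - 2.220·0.101961 = 2.634
Σt over all 9·9 pixels = 643711/4250 ≈ 151.4614118
V = pitch²·Σt = 1.8²·643711/4250 = 490.735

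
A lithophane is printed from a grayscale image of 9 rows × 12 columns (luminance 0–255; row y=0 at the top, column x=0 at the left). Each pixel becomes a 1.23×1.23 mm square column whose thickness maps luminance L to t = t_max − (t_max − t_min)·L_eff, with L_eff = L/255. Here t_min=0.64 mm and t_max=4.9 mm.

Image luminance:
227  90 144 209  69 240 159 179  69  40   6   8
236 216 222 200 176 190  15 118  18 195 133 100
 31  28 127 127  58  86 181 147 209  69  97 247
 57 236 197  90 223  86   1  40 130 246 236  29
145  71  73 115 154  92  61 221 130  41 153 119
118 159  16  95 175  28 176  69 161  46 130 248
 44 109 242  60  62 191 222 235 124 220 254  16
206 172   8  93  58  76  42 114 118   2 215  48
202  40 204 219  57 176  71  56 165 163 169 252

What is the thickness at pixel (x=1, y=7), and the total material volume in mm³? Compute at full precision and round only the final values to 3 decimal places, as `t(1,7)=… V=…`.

span = t_max - t_min = 4.9 - 0.64 = 4.260
L(1,7) = 172, L_eff = 172/255 = 0.674510
t(1,7) = 4.9 - 4.260·0.674510 = 2.027
Σt over all 9·12 pixels = 636851/2125 ≈ 299.6945882
V = pitch²·Σt = 1.23²·636851/2125 = 453.408

t(1,7)=2.027 V=453.408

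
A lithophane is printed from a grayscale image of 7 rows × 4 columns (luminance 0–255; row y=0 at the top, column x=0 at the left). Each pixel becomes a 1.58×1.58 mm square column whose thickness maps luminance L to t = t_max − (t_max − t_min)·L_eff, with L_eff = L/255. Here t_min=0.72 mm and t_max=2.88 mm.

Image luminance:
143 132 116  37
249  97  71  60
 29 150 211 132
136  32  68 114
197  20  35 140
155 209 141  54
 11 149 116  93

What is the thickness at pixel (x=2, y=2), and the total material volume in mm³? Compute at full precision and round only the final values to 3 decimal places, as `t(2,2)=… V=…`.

t(2,2)=1.093 V=135.821

span = t_max - t_min = 2.88 - 0.72 = 2.160
L(2,2) = 211, L_eff = 211/255 = 0.827451
t(2,2) = 2.88 - 2.160·0.827451 = 1.093
Σt over all 7·4 pixels = 115614/2125 ≈ 54.4065882
V = pitch²·Σt = 1.58²·115614/2125 = 135.821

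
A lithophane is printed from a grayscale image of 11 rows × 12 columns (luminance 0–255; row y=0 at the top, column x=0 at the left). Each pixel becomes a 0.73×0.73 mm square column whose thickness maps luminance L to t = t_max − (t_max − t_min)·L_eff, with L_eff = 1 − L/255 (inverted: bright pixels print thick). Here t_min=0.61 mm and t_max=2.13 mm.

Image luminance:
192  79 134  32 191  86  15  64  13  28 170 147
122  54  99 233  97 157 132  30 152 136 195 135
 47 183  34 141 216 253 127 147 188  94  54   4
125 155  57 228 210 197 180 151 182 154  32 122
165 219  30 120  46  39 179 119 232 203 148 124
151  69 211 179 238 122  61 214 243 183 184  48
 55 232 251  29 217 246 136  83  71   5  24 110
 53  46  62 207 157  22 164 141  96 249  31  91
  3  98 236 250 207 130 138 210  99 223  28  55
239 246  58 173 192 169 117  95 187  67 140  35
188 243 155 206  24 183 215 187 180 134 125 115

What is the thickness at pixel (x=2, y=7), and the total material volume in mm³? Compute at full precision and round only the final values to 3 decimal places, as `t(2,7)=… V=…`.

span = t_max - t_min = 2.13 - 0.61 = 1.520
L(2,7) = 62, L_eff = 1 - 62/255 = 0.756863 (inverted)
t(2,7) = 2.13 - 1.520·0.756863 = 0.980
Σt over all 11·12 pixels = 69601/375 ≈ 185.6026667
V = pitch²·Σt = 0.73²·69601/375 = 98.908

t(2,7)=0.980 V=98.908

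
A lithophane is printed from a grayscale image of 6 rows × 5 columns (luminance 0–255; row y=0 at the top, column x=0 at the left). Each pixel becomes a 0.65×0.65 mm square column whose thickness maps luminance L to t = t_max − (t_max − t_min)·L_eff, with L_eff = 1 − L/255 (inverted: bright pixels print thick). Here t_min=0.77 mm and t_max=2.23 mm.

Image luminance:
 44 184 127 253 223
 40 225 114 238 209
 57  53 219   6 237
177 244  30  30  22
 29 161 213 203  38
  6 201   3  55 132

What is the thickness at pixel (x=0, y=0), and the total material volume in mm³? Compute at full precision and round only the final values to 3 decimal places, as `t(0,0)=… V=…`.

span = t_max - t_min = 2.23 - 0.77 = 1.460
L(0,0) = 44, L_eff = 1 - 44/255 = 0.827451 (inverted)
t(0,0) = 2.23 - 1.460·0.827451 = 1.022
Σt over all 6·5 pixels = 284977/6375 ≈ 44.7022745
V = pitch²·Σt = 0.65²·284977/6375 = 18.887

t(0,0)=1.022 V=18.887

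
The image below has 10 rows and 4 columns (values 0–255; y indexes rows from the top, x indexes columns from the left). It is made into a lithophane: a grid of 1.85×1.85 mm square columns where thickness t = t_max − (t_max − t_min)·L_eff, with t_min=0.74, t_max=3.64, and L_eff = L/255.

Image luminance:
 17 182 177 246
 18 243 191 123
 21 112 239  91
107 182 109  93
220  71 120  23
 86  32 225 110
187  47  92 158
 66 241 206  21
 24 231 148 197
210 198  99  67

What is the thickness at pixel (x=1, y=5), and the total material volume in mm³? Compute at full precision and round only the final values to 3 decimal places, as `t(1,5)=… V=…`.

t(1,5)=3.276 V=294.751

span = t_max - t_min = 3.64 - 0.74 = 2.900
L(1,5) = 32, L_eff = 32/255 = 0.125490
t(1,5) = 3.64 - 2.900·0.125490 = 3.276
Σt over all 10·4 pixels = 21961/255 ≈ 86.1215686
V = pitch²·Σt = 1.85²·21961/255 = 294.751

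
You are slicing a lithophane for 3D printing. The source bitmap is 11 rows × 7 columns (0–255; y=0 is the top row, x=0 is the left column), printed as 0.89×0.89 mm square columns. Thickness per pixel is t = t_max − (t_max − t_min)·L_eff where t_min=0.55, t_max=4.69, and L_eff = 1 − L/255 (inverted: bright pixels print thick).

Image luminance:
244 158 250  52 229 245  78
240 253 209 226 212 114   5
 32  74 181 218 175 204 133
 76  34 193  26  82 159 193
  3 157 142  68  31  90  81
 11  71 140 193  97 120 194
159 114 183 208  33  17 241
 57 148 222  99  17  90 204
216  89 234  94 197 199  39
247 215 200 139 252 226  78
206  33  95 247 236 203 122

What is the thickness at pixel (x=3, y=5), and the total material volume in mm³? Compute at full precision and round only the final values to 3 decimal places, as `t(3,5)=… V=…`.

t(3,5)=3.683 V=175.674

span = t_max - t_min = 4.69 - 0.55 = 4.140
L(3,5) = 193, L_eff = 1 - 193/255 = 0.243137 (inverted)
t(3,5) = 4.69 - 4.140·0.243137 = 3.683
Σt over all 11·7 pixels = 1885151/8500 ≈ 221.7824706
V = pitch²·Σt = 0.89²·1885151/8500 = 175.674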